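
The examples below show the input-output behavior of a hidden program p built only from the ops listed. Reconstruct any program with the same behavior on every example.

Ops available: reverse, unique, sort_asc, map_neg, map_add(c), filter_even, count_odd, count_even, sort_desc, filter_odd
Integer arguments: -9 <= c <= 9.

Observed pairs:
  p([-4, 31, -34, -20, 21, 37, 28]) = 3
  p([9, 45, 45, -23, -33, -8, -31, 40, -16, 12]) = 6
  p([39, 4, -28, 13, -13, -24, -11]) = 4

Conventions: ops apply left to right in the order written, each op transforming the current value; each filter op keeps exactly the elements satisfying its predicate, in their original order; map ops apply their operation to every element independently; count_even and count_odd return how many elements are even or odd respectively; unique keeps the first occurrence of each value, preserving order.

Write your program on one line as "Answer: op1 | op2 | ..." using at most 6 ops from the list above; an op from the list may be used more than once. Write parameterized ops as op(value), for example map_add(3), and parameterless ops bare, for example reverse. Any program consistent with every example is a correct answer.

sort_desc | sort_asc | map_add(5) | map_add(2) | map_add(6) | count_even

Check, running the answer program on each example:
  [-4, 31, -34, -20, 21, 37, 28] -> [37, 31, 28, 21, -4, -20, -34] -> [-34, -20, -4, 21, 28, 31, 37] -> [-29, -15, 1, 26, 33, 36, 42] -> [-27, -13, 3, 28, 35, 38, 44] -> [-21, -7, 9, 34, 41, 44, 50] -> 3
  [9, 45, 45, -23, -33, -8, -31, 40, -16, 12] -> [45, 45, 40, 12, 9, -8, -16, -23, -31, -33] -> [-33, -31, -23, -16, -8, 9, 12, 40, 45, 45] -> [-28, -26, -18, -11, -3, 14, 17, 45, 50, 50] -> [-26, -24, -16, -9, -1, 16, 19, 47, 52, 52] -> [-20, -18, -10, -3, 5, 22, 25, 53, 58, 58] -> 6
  [39, 4, -28, 13, -13, -24, -11] -> [39, 13, 4, -11, -13, -24, -28] -> [-28, -24, -13, -11, 4, 13, 39] -> [-23, -19, -8, -6, 9, 18, 44] -> [-21, -17, -6, -4, 11, 20, 46] -> [-15, -11, 0, 2, 17, 26, 52] -> 4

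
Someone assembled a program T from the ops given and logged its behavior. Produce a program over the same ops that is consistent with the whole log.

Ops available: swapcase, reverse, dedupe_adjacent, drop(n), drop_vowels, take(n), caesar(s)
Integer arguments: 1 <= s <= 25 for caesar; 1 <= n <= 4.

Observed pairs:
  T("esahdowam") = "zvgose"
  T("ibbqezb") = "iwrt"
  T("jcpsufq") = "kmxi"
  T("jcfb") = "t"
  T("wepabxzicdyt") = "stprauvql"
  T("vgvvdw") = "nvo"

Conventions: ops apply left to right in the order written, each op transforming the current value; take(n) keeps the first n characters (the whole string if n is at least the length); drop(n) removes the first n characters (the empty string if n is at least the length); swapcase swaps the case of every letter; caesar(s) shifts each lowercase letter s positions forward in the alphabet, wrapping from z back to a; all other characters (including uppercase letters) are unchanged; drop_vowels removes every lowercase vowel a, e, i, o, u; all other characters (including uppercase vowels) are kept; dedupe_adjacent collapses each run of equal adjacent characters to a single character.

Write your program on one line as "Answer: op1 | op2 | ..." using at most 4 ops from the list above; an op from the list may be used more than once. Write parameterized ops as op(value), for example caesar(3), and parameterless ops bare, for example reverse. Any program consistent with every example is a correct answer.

drop(3) | caesar(11) | caesar(7)

Check, running the answer program on each example:
  "esahdowam" -> "hdowam" -> "sozhlx" -> "zvgose"
  "ibbqezb" -> "qezb" -> "bpkm" -> "iwrt"
  "jcpsufq" -> "sufq" -> "dfqb" -> "kmxi"
  "jcfb" -> "b" -> "m" -> "t"
  "wepabxzicdyt" -> "abxzicdyt" -> "lmiktnoje" -> "stprauvql"
  "vgvvdw" -> "vdw" -> "goh" -> "nvo"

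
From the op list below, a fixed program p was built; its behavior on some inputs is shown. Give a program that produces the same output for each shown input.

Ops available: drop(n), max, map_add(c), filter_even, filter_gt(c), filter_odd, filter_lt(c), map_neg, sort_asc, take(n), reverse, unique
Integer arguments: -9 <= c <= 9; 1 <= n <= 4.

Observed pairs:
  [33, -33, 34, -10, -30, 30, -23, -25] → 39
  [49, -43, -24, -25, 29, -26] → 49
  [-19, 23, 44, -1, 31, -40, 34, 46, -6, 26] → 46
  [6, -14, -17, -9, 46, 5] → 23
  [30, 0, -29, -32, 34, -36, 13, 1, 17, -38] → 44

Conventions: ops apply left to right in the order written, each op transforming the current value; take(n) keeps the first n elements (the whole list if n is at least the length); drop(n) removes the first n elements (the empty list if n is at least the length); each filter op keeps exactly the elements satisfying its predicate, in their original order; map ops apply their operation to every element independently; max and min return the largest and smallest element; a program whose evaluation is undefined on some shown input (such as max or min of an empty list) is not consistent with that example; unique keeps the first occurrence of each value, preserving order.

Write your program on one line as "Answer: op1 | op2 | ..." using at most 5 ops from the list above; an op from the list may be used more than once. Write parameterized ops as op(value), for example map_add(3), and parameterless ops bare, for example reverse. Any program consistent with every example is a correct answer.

filter_lt(3) | map_add(-6) | map_neg | max

Check, running the answer program on each example:
  [33, -33, 34, -10, -30, 30, -23, -25] -> [-33, -10, -30, -23, -25] -> [-39, -16, -36, -29, -31] -> [39, 16, 36, 29, 31] -> 39
  [49, -43, -24, -25, 29, -26] -> [-43, -24, -25, -26] -> [-49, -30, -31, -32] -> [49, 30, 31, 32] -> 49
  [-19, 23, 44, -1, 31, -40, 34, 46, -6, 26] -> [-19, -1, -40, -6] -> [-25, -7, -46, -12] -> [25, 7, 46, 12] -> 46
  [6, -14, -17, -9, 46, 5] -> [-14, -17, -9] -> [-20, -23, -15] -> [20, 23, 15] -> 23
  [30, 0, -29, -32, 34, -36, 13, 1, 17, -38] -> [0, -29, -32, -36, 1, -38] -> [-6, -35, -38, -42, -5, -44] -> [6, 35, 38, 42, 5, 44] -> 44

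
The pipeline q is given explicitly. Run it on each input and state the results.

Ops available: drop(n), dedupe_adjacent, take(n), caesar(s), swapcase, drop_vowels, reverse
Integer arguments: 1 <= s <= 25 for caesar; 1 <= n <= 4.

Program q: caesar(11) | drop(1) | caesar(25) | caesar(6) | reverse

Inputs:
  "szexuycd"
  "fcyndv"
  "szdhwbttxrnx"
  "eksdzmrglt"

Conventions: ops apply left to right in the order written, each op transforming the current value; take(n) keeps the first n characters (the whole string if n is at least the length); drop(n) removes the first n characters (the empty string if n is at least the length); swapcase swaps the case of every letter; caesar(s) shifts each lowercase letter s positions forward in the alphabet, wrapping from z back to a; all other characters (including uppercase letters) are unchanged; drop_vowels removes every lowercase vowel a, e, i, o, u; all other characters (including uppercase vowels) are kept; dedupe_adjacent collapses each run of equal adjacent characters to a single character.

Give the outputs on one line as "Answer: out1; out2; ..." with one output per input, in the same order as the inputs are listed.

"tsoknup"; "ltdos"; "ndhnjjrmxtp"; "jbwhcptia"

Execution, op by op:
  "szexuycd" -> "dkpifjno" -> "kpifjno" -> "joheimn" -> "punkost" -> "tsoknup"
  "fcyndv" -> "qnjyog" -> "njyog" -> "mixnf" -> "sodtl" -> "ltdos"
  "szdhwbttxrnx" -> "dkoshmeeicyi" -> "koshmeeicyi" -> "jnrglddhbxh" -> "ptxmrjjnhdn" -> "ndhnjjrmxtp"
  "eksdzmrglt" -> "pvdokxcrwe" -> "vdokxcrwe" -> "ucnjwbqvd" -> "aitpchwbj" -> "jbwhcptia"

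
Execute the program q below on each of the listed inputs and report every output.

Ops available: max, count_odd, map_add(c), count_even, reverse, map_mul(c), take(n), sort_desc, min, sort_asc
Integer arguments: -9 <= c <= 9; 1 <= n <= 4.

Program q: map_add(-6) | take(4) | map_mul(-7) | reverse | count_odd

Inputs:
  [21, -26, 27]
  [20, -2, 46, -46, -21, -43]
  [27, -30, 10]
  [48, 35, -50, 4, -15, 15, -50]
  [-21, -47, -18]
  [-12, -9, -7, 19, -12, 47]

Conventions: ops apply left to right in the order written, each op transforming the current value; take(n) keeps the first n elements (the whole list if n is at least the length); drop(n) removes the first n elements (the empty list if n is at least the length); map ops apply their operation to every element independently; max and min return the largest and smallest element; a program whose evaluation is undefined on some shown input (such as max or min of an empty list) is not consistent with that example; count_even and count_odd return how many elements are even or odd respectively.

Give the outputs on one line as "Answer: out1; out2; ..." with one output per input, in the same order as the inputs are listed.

Execution, op by op:
  [21, -26, 27] -> [15, -32, 21] -> [15, -32, 21] -> [-105, 224, -147] -> [-147, 224, -105] -> 2
  [20, -2, 46, -46, -21, -43] -> [14, -8, 40, -52, -27, -49] -> [14, -8, 40, -52] -> [-98, 56, -280, 364] -> [364, -280, 56, -98] -> 0
  [27, -30, 10] -> [21, -36, 4] -> [21, -36, 4] -> [-147, 252, -28] -> [-28, 252, -147] -> 1
  [48, 35, -50, 4, -15, 15, -50] -> [42, 29, -56, -2, -21, 9, -56] -> [42, 29, -56, -2] -> [-294, -203, 392, 14] -> [14, 392, -203, -294] -> 1
  [-21, -47, -18] -> [-27, -53, -24] -> [-27, -53, -24] -> [189, 371, 168] -> [168, 371, 189] -> 2
  [-12, -9, -7, 19, -12, 47] -> [-18, -15, -13, 13, -18, 41] -> [-18, -15, -13, 13] -> [126, 105, 91, -91] -> [-91, 91, 105, 126] -> 3

2; 0; 1; 1; 2; 3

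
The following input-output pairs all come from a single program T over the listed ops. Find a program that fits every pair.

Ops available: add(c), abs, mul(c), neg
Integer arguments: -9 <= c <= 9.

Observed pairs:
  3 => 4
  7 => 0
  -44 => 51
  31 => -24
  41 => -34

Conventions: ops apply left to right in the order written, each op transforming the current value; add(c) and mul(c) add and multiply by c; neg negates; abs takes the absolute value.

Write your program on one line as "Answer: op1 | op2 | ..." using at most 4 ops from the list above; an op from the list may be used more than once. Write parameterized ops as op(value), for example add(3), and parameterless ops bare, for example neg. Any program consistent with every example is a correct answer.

add(6) | add(-4) | add(-9) | neg

Check, running the answer program on each example:
  3 -> 9 -> 5 -> -4 -> 4
  7 -> 13 -> 9 -> 0 -> 0
  -44 -> -38 -> -42 -> -51 -> 51
  31 -> 37 -> 33 -> 24 -> -24
  41 -> 47 -> 43 -> 34 -> -34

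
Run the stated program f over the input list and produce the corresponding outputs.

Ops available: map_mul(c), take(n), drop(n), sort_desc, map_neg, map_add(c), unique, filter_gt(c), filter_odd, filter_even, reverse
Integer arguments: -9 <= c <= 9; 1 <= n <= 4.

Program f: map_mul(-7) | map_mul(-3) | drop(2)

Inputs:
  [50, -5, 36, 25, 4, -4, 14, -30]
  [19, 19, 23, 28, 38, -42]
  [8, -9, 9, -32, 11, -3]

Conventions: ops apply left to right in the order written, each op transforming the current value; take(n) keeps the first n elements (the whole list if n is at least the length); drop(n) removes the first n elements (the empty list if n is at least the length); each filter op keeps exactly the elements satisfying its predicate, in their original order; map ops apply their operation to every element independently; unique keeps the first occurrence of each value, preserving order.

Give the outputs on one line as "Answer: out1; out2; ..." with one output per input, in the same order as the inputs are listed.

[756, 525, 84, -84, 294, -630]; [483, 588, 798, -882]; [189, -672, 231, -63]

Execution, op by op:
  [50, -5, 36, 25, 4, -4, 14, -30] -> [-350, 35, -252, -175, -28, 28, -98, 210] -> [1050, -105, 756, 525, 84, -84, 294, -630] -> [756, 525, 84, -84, 294, -630]
  [19, 19, 23, 28, 38, -42] -> [-133, -133, -161, -196, -266, 294] -> [399, 399, 483, 588, 798, -882] -> [483, 588, 798, -882]
  [8, -9, 9, -32, 11, -3] -> [-56, 63, -63, 224, -77, 21] -> [168, -189, 189, -672, 231, -63] -> [189, -672, 231, -63]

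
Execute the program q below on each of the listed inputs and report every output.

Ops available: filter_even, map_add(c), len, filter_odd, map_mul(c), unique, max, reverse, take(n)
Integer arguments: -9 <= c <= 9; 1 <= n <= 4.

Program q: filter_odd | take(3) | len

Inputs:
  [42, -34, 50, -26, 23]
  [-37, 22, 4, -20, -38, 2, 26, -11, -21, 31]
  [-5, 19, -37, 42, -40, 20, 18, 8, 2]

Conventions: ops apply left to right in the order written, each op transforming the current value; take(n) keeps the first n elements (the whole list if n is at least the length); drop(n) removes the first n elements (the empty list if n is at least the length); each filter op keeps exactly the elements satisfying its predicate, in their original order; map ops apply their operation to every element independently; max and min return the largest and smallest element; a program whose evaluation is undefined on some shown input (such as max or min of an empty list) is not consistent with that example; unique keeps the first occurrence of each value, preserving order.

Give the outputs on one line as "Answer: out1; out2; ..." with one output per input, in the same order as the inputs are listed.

1; 3; 3

Execution, op by op:
  [42, -34, 50, -26, 23] -> [23] -> [23] -> 1
  [-37, 22, 4, -20, -38, 2, 26, -11, -21, 31] -> [-37, -11, -21, 31] -> [-37, -11, -21] -> 3
  [-5, 19, -37, 42, -40, 20, 18, 8, 2] -> [-5, 19, -37] -> [-5, 19, -37] -> 3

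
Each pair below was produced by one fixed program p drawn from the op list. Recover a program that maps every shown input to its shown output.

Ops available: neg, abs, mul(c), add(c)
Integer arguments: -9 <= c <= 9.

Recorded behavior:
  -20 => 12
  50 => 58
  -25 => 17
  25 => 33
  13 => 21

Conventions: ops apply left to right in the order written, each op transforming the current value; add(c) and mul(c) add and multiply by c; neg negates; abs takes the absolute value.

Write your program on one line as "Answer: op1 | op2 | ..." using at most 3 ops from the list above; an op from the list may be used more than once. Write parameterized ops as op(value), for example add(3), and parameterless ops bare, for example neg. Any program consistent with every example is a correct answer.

add(8) | abs

Check, running the answer program on each example:
  -20 -> -12 -> 12
  50 -> 58 -> 58
  -25 -> -17 -> 17
  25 -> 33 -> 33
  13 -> 21 -> 21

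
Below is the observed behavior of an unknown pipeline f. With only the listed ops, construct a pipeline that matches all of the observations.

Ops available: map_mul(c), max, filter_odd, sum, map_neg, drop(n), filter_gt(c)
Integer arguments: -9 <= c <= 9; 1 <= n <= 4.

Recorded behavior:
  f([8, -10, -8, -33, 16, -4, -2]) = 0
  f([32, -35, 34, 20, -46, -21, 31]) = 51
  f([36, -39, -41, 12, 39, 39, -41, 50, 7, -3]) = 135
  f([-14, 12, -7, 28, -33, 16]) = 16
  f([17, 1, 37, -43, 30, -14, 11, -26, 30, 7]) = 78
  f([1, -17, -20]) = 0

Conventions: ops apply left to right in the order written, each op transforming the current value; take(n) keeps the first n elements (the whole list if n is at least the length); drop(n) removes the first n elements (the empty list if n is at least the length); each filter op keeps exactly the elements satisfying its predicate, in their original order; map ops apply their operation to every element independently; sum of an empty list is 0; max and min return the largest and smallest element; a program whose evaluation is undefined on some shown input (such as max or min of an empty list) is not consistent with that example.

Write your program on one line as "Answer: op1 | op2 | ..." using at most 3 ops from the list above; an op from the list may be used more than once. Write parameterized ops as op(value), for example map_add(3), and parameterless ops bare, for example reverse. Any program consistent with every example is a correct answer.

filter_gt(3) | drop(2) | sum

Check, running the answer program on each example:
  [8, -10, -8, -33, 16, -4, -2] -> [8, 16] -> [] -> 0
  [32, -35, 34, 20, -46, -21, 31] -> [32, 34, 20, 31] -> [20, 31] -> 51
  [36, -39, -41, 12, 39, 39, -41, 50, 7, -3] -> [36, 12, 39, 39, 50, 7] -> [39, 39, 50, 7] -> 135
  [-14, 12, -7, 28, -33, 16] -> [12, 28, 16] -> [16] -> 16
  [17, 1, 37, -43, 30, -14, 11, -26, 30, 7] -> [17, 37, 30, 11, 30, 7] -> [30, 11, 30, 7] -> 78
  [1, -17, -20] -> [] -> [] -> 0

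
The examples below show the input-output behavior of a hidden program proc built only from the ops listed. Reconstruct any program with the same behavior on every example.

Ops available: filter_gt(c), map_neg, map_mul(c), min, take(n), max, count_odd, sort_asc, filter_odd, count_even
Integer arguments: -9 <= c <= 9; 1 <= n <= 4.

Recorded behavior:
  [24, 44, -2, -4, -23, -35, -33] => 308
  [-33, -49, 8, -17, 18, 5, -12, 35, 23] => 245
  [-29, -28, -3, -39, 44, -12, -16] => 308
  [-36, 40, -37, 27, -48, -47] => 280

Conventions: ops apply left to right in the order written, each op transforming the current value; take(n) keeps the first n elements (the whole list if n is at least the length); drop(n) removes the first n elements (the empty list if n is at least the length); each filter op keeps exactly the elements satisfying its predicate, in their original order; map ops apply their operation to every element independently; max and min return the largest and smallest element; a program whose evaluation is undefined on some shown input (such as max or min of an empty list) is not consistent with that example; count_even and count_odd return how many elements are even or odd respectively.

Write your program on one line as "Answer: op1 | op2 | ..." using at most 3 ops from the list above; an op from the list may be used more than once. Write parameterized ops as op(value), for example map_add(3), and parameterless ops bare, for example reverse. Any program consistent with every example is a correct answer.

map_mul(7) | max

Check, running the answer program on each example:
  [24, 44, -2, -4, -23, -35, -33] -> [168, 308, -14, -28, -161, -245, -231] -> 308
  [-33, -49, 8, -17, 18, 5, -12, 35, 23] -> [-231, -343, 56, -119, 126, 35, -84, 245, 161] -> 245
  [-29, -28, -3, -39, 44, -12, -16] -> [-203, -196, -21, -273, 308, -84, -112] -> 308
  [-36, 40, -37, 27, -48, -47] -> [-252, 280, -259, 189, -336, -329] -> 280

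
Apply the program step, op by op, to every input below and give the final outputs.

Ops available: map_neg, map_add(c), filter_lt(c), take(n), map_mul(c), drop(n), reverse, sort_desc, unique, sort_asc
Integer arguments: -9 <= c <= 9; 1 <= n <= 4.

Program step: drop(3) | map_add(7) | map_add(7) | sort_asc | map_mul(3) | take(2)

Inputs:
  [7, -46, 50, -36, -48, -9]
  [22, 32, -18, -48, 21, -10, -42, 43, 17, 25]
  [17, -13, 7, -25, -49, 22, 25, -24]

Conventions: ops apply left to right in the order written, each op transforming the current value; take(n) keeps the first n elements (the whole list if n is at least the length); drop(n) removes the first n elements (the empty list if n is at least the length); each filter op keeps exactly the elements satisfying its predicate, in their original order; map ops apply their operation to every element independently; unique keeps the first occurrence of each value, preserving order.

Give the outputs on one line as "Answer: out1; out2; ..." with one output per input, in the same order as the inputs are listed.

Execution, op by op:
  [7, -46, 50, -36, -48, -9] -> [-36, -48, -9] -> [-29, -41, -2] -> [-22, -34, 5] -> [-34, -22, 5] -> [-102, -66, 15] -> [-102, -66]
  [22, 32, -18, -48, 21, -10, -42, 43, 17, 25] -> [-48, 21, -10, -42, 43, 17, 25] -> [-41, 28, -3, -35, 50, 24, 32] -> [-34, 35, 4, -28, 57, 31, 39] -> [-34, -28, 4, 31, 35, 39, 57] -> [-102, -84, 12, 93, 105, 117, 171] -> [-102, -84]
  [17, -13, 7, -25, -49, 22, 25, -24] -> [-25, -49, 22, 25, -24] -> [-18, -42, 29, 32, -17] -> [-11, -35, 36, 39, -10] -> [-35, -11, -10, 36, 39] -> [-105, -33, -30, 108, 117] -> [-105, -33]

[-102, -66]; [-102, -84]; [-105, -33]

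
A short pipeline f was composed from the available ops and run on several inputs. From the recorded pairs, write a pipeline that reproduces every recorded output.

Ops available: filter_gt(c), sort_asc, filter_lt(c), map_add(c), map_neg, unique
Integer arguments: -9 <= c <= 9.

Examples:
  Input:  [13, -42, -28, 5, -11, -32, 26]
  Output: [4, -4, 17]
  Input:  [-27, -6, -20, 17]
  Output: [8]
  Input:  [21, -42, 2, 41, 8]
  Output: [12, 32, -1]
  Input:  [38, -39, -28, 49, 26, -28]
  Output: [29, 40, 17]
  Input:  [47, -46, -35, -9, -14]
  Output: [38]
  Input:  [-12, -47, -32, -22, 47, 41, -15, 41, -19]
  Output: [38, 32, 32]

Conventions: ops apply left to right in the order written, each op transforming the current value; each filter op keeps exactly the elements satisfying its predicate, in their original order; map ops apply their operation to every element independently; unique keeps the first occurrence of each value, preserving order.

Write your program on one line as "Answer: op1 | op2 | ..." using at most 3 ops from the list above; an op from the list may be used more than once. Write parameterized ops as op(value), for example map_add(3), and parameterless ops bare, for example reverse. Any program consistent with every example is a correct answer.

map_add(-3) | map_add(-6) | filter_gt(-7)

Check, running the answer program on each example:
  [13, -42, -28, 5, -11, -32, 26] -> [10, -45, -31, 2, -14, -35, 23] -> [4, -51, -37, -4, -20, -41, 17] -> [4, -4, 17]
  [-27, -6, -20, 17] -> [-30, -9, -23, 14] -> [-36, -15, -29, 8] -> [8]
  [21, -42, 2, 41, 8] -> [18, -45, -1, 38, 5] -> [12, -51, -7, 32, -1] -> [12, 32, -1]
  [38, -39, -28, 49, 26, -28] -> [35, -42, -31, 46, 23, -31] -> [29, -48, -37, 40, 17, -37] -> [29, 40, 17]
  [47, -46, -35, -9, -14] -> [44, -49, -38, -12, -17] -> [38, -55, -44, -18, -23] -> [38]
  [-12, -47, -32, -22, 47, 41, -15, 41, -19] -> [-15, -50, -35, -25, 44, 38, -18, 38, -22] -> [-21, -56, -41, -31, 38, 32, -24, 32, -28] -> [38, 32, 32]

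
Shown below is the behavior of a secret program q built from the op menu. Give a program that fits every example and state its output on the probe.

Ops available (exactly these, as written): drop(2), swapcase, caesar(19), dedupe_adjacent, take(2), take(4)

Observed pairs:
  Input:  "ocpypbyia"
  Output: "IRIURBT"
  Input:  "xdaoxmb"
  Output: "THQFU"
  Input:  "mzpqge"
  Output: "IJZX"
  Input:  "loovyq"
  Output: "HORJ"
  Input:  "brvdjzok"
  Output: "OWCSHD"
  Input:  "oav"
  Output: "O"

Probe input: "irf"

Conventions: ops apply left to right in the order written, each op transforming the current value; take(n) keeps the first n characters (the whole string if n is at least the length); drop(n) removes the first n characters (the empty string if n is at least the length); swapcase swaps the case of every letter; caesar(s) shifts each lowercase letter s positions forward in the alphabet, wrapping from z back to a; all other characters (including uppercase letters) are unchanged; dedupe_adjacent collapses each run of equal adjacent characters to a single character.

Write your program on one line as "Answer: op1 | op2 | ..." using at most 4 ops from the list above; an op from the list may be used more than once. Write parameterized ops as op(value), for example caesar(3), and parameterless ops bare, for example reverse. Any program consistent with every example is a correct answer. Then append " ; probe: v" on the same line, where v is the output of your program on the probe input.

caesar(19) | swapcase | drop(2) ; probe: "Y"

Check, running the answer program on each example:
  "ocpypbyia" -> "hviriurbt" -> "HVIRIURBT" -> "IRIURBT"
  "xdaoxmb" -> "qwthqfu" -> "QWTHQFU" -> "THQFU"
  "mzpqge" -> "fsijzx" -> "FSIJZX" -> "IJZX"
  "loovyq" -> "ehhorj" -> "EHHORJ" -> "HORJ"
  "brvdjzok" -> "ukowcshd" -> "UKOWCSHD" -> "OWCSHD"
  "oav" -> "hto" -> "HTO" -> "O"
  probe: "irf" -> "bky" -> "BKY" -> "Y"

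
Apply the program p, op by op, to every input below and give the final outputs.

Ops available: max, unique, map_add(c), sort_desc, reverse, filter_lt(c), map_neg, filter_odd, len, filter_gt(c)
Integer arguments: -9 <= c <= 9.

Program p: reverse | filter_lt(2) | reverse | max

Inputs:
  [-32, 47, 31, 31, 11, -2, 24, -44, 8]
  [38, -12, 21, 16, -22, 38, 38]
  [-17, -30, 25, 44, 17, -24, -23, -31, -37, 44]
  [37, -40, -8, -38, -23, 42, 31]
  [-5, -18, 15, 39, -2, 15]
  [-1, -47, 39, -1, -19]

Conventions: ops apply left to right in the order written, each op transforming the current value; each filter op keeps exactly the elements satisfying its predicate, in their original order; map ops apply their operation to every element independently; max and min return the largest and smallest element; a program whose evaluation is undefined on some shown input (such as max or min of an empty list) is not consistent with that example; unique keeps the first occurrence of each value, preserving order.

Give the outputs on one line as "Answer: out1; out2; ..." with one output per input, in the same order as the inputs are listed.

-2; -12; -17; -8; -2; -1

Execution, op by op:
  [-32, 47, 31, 31, 11, -2, 24, -44, 8] -> [8, -44, 24, -2, 11, 31, 31, 47, -32] -> [-44, -2, -32] -> [-32, -2, -44] -> -2
  [38, -12, 21, 16, -22, 38, 38] -> [38, 38, -22, 16, 21, -12, 38] -> [-22, -12] -> [-12, -22] -> -12
  [-17, -30, 25, 44, 17, -24, -23, -31, -37, 44] -> [44, -37, -31, -23, -24, 17, 44, 25, -30, -17] -> [-37, -31, -23, -24, -30, -17] -> [-17, -30, -24, -23, -31, -37] -> -17
  [37, -40, -8, -38, -23, 42, 31] -> [31, 42, -23, -38, -8, -40, 37] -> [-23, -38, -8, -40] -> [-40, -8, -38, -23] -> -8
  [-5, -18, 15, 39, -2, 15] -> [15, -2, 39, 15, -18, -5] -> [-2, -18, -5] -> [-5, -18, -2] -> -2
  [-1, -47, 39, -1, -19] -> [-19, -1, 39, -47, -1] -> [-19, -1, -47, -1] -> [-1, -47, -1, -19] -> -1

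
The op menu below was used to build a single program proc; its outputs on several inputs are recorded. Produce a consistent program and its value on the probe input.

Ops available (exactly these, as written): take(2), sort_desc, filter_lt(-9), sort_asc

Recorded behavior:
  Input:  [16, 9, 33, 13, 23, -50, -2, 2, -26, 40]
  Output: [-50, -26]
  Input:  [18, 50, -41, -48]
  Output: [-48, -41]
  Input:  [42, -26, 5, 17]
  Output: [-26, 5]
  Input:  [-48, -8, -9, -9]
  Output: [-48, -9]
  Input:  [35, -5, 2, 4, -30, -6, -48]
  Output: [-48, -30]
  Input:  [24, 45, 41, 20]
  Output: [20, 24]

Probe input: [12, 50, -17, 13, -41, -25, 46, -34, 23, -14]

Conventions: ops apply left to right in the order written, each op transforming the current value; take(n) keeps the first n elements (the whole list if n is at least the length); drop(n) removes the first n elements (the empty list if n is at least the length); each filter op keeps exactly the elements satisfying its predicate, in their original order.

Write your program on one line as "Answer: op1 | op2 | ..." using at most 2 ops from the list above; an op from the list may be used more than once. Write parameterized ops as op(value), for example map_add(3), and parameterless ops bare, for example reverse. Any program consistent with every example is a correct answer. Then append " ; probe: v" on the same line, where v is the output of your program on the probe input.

sort_asc | take(2) ; probe: [-41, -34]

Check, running the answer program on each example:
  [16, 9, 33, 13, 23, -50, -2, 2, -26, 40] -> [-50, -26, -2, 2, 9, 13, 16, 23, 33, 40] -> [-50, -26]
  [18, 50, -41, -48] -> [-48, -41, 18, 50] -> [-48, -41]
  [42, -26, 5, 17] -> [-26, 5, 17, 42] -> [-26, 5]
  [-48, -8, -9, -9] -> [-48, -9, -9, -8] -> [-48, -9]
  [35, -5, 2, 4, -30, -6, -48] -> [-48, -30, -6, -5, 2, 4, 35] -> [-48, -30]
  [24, 45, 41, 20] -> [20, 24, 41, 45] -> [20, 24]
  probe: [12, 50, -17, 13, -41, -25, 46, -34, 23, -14] -> [-41, -34, -25, -17, -14, 12, 13, 23, 46, 50] -> [-41, -34]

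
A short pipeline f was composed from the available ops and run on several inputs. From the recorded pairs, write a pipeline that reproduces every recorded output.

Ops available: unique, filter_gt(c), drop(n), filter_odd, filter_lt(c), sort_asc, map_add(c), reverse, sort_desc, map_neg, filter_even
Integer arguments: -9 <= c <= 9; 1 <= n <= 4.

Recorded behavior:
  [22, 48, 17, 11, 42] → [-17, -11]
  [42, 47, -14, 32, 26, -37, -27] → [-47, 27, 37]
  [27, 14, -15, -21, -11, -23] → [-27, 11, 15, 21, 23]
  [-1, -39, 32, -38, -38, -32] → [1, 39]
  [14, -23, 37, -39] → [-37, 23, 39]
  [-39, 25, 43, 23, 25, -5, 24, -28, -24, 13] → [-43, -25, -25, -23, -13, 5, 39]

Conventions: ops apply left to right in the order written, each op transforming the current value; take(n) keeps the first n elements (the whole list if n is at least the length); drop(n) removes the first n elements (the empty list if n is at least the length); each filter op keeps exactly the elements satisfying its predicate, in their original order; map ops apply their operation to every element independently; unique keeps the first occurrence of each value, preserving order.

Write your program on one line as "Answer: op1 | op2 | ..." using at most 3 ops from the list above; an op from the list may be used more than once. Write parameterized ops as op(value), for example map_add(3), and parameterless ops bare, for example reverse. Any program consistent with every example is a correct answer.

map_neg | filter_odd | sort_asc

Check, running the answer program on each example:
  [22, 48, 17, 11, 42] -> [-22, -48, -17, -11, -42] -> [-17, -11] -> [-17, -11]
  [42, 47, -14, 32, 26, -37, -27] -> [-42, -47, 14, -32, -26, 37, 27] -> [-47, 37, 27] -> [-47, 27, 37]
  [27, 14, -15, -21, -11, -23] -> [-27, -14, 15, 21, 11, 23] -> [-27, 15, 21, 11, 23] -> [-27, 11, 15, 21, 23]
  [-1, -39, 32, -38, -38, -32] -> [1, 39, -32, 38, 38, 32] -> [1, 39] -> [1, 39]
  [14, -23, 37, -39] -> [-14, 23, -37, 39] -> [23, -37, 39] -> [-37, 23, 39]
  [-39, 25, 43, 23, 25, -5, 24, -28, -24, 13] -> [39, -25, -43, -23, -25, 5, -24, 28, 24, -13] -> [39, -25, -43, -23, -25, 5, -13] -> [-43, -25, -25, -23, -13, 5, 39]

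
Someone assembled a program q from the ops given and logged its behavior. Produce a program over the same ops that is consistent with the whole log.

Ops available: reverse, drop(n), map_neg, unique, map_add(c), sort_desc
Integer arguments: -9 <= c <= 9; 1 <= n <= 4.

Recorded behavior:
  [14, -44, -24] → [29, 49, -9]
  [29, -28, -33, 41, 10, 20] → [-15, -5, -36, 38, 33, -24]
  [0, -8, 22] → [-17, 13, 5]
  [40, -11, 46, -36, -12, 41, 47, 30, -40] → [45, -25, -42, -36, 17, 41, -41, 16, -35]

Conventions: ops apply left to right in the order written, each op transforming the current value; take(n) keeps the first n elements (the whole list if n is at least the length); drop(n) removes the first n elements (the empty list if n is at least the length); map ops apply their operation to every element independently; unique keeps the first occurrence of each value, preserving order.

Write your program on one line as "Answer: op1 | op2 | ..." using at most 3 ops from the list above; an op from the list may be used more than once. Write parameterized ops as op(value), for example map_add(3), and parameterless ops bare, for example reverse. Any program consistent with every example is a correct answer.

map_neg | reverse | map_add(5)

Check, running the answer program on each example:
  [14, -44, -24] -> [-14, 44, 24] -> [24, 44, -14] -> [29, 49, -9]
  [29, -28, -33, 41, 10, 20] -> [-29, 28, 33, -41, -10, -20] -> [-20, -10, -41, 33, 28, -29] -> [-15, -5, -36, 38, 33, -24]
  [0, -8, 22] -> [0, 8, -22] -> [-22, 8, 0] -> [-17, 13, 5]
  [40, -11, 46, -36, -12, 41, 47, 30, -40] -> [-40, 11, -46, 36, 12, -41, -47, -30, 40] -> [40, -30, -47, -41, 12, 36, -46, 11, -40] -> [45, -25, -42, -36, 17, 41, -41, 16, -35]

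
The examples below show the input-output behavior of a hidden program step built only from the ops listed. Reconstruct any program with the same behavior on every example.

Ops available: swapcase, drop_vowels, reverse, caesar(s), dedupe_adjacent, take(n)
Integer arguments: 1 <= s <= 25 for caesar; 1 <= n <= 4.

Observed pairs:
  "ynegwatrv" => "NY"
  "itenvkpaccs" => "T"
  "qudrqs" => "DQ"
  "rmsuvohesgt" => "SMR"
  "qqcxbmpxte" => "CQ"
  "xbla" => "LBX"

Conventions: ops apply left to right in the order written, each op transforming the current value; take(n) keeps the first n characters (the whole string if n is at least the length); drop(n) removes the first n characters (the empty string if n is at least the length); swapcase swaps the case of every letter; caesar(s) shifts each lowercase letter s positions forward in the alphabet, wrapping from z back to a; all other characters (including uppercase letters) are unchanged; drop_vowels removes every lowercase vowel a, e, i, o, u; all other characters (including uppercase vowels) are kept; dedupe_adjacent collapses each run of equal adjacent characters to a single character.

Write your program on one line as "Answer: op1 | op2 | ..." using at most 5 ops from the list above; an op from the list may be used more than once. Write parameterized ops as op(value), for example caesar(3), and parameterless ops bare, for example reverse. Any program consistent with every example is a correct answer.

take(3) | reverse | drop_vowels | swapcase | dedupe_adjacent

Check, running the answer program on each example:
  "ynegwatrv" -> "yne" -> "eny" -> "ny" -> "NY" -> "NY"
  "itenvkpaccs" -> "ite" -> "eti" -> "t" -> "T" -> "T"
  "qudrqs" -> "qud" -> "duq" -> "dq" -> "DQ" -> "DQ"
  "rmsuvohesgt" -> "rms" -> "smr" -> "smr" -> "SMR" -> "SMR"
  "qqcxbmpxte" -> "qqc" -> "cqq" -> "cqq" -> "CQQ" -> "CQ"
  "xbla" -> "xbl" -> "lbx" -> "lbx" -> "LBX" -> "LBX"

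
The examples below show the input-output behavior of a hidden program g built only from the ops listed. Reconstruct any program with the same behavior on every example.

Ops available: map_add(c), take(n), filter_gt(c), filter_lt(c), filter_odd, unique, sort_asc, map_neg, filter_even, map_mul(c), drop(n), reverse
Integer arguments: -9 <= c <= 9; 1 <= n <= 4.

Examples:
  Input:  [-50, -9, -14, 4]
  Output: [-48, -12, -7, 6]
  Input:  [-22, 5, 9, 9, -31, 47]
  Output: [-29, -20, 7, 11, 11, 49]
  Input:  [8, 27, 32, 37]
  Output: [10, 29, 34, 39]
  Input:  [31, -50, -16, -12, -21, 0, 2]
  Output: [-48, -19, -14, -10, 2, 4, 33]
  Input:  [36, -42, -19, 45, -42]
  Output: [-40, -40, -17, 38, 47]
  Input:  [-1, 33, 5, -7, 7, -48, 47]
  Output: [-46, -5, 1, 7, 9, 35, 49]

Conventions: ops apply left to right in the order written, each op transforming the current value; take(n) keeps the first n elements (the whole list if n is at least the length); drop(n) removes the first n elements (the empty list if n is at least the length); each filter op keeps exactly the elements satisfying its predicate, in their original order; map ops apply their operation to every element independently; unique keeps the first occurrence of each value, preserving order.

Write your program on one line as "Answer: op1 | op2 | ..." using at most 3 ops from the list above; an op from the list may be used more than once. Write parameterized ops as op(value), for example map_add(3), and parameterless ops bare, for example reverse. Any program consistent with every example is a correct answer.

sort_asc | map_add(2)

Check, running the answer program on each example:
  [-50, -9, -14, 4] -> [-50, -14, -9, 4] -> [-48, -12, -7, 6]
  [-22, 5, 9, 9, -31, 47] -> [-31, -22, 5, 9, 9, 47] -> [-29, -20, 7, 11, 11, 49]
  [8, 27, 32, 37] -> [8, 27, 32, 37] -> [10, 29, 34, 39]
  [31, -50, -16, -12, -21, 0, 2] -> [-50, -21, -16, -12, 0, 2, 31] -> [-48, -19, -14, -10, 2, 4, 33]
  [36, -42, -19, 45, -42] -> [-42, -42, -19, 36, 45] -> [-40, -40, -17, 38, 47]
  [-1, 33, 5, -7, 7, -48, 47] -> [-48, -7, -1, 5, 7, 33, 47] -> [-46, -5, 1, 7, 9, 35, 49]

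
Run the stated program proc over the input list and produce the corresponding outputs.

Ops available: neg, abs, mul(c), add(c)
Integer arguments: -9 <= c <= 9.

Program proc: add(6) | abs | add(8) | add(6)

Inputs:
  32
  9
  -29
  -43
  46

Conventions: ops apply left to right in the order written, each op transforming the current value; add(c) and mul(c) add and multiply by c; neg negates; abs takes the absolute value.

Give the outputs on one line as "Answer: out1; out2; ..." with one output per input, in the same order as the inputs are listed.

Execution, op by op:
  32 -> 38 -> 38 -> 46 -> 52
  9 -> 15 -> 15 -> 23 -> 29
  -29 -> -23 -> 23 -> 31 -> 37
  -43 -> -37 -> 37 -> 45 -> 51
  46 -> 52 -> 52 -> 60 -> 66

52; 29; 37; 51; 66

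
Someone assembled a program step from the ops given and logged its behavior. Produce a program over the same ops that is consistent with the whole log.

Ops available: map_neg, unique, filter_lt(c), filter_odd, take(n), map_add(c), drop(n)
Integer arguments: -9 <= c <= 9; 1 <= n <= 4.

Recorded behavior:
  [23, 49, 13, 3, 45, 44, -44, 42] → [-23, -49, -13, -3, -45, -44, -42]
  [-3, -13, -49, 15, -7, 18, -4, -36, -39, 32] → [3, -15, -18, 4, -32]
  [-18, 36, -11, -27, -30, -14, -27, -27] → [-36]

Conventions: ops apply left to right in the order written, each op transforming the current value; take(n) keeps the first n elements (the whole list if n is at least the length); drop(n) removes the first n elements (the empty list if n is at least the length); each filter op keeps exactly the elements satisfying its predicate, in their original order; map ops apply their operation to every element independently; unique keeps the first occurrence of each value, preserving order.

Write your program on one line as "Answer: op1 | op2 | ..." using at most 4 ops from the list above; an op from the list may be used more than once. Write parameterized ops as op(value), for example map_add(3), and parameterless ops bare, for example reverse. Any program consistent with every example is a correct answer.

map_neg | unique | filter_lt(6)

Check, running the answer program on each example:
  [23, 49, 13, 3, 45, 44, -44, 42] -> [-23, -49, -13, -3, -45, -44, 44, -42] -> [-23, -49, -13, -3, -45, -44, 44, -42] -> [-23, -49, -13, -3, -45, -44, -42]
  [-3, -13, -49, 15, -7, 18, -4, -36, -39, 32] -> [3, 13, 49, -15, 7, -18, 4, 36, 39, -32] -> [3, 13, 49, -15, 7, -18, 4, 36, 39, -32] -> [3, -15, -18, 4, -32]
  [-18, 36, -11, -27, -30, -14, -27, -27] -> [18, -36, 11, 27, 30, 14, 27, 27] -> [18, -36, 11, 27, 30, 14] -> [-36]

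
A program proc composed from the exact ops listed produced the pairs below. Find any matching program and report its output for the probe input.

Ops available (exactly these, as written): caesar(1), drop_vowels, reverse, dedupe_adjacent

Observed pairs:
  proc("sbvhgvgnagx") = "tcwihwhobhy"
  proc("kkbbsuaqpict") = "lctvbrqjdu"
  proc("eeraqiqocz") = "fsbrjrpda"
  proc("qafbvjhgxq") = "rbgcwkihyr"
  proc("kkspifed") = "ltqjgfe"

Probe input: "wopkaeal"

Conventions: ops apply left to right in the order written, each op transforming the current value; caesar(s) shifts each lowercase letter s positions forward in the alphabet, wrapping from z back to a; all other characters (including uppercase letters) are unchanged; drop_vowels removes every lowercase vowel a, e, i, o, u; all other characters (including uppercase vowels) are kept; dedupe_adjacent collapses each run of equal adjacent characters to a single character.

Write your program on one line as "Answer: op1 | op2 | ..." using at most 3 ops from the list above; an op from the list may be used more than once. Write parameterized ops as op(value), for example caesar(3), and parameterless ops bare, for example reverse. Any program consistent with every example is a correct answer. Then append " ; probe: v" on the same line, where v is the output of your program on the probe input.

dedupe_adjacent | caesar(1) ; probe: "xpqlbfbm"

Check, running the answer program on each example:
  "sbvhgvgnagx" -> "sbvhgvgnagx" -> "tcwihwhobhy"
  "kkbbsuaqpict" -> "kbsuaqpict" -> "lctvbrqjdu"
  "eeraqiqocz" -> "eraqiqocz" -> "fsbrjrpda"
  "qafbvjhgxq" -> "qafbvjhgxq" -> "rbgcwkihyr"
  "kkspifed" -> "kspifed" -> "ltqjgfe"
  probe: "wopkaeal" -> "wopkaeal" -> "xpqlbfbm"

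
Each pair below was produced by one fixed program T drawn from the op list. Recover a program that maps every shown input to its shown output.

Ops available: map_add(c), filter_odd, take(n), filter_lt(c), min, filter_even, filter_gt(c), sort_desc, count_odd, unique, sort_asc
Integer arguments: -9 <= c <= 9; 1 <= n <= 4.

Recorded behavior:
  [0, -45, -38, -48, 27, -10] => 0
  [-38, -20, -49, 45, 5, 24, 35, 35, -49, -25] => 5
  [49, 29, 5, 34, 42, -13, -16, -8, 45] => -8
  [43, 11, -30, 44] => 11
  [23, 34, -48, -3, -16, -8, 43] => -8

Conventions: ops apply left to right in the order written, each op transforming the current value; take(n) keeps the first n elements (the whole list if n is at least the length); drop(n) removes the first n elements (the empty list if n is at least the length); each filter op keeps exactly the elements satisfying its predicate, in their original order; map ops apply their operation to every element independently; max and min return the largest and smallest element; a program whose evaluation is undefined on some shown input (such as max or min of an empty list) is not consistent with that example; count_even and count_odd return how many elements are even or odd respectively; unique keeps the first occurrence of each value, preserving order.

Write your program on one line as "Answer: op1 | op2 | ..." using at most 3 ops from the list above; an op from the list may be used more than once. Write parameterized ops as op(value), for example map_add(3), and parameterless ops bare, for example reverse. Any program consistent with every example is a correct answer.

sort_desc | filter_gt(-9) | min

Check, running the answer program on each example:
  [0, -45, -38, -48, 27, -10] -> [27, 0, -10, -38, -45, -48] -> [27, 0] -> 0
  [-38, -20, -49, 45, 5, 24, 35, 35, -49, -25] -> [45, 35, 35, 24, 5, -20, -25, -38, -49, -49] -> [45, 35, 35, 24, 5] -> 5
  [49, 29, 5, 34, 42, -13, -16, -8, 45] -> [49, 45, 42, 34, 29, 5, -8, -13, -16] -> [49, 45, 42, 34, 29, 5, -8] -> -8
  [43, 11, -30, 44] -> [44, 43, 11, -30] -> [44, 43, 11] -> 11
  [23, 34, -48, -3, -16, -8, 43] -> [43, 34, 23, -3, -8, -16, -48] -> [43, 34, 23, -3, -8] -> -8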